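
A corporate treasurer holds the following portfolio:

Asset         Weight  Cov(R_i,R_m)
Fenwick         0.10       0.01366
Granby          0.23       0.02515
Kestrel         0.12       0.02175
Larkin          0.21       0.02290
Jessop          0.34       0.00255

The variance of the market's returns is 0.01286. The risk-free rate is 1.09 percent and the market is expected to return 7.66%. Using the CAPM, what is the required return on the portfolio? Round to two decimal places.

β_Fenwick = 0.01366 / 0.01286 = 1.0622
β_Granby = 0.02515 / 0.01286 = 1.9557
β_Kestrel = 0.02175 / 0.01286 = 1.6913
β_Larkin = 0.02290 / 0.01286 = 1.7807
β_Jessop = 0.00255 / 0.01286 = 0.1983
β_P = Σ w_i β_i = 0.10×1.0622 + 0.23×1.9557 + 0.12×1.6913 + 0.21×1.7807 + 0.34×0.1983 = 1.2004
MRP = 7.66% − 1.09% = 6.57%
E(R_P) = R_f + β_P × MRP = 1.09% + 1.2004 × 6.57% = 8.98%

8.98%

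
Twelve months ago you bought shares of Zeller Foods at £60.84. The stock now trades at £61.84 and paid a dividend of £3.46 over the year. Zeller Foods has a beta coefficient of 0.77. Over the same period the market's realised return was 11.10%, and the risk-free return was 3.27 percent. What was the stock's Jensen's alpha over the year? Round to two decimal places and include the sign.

Realised HPR = (P1 + D1 − P0) / P0 = (61.84 + 3.46 − 60.84) / 60.84 = 4.46 / 60.84 = 7.3307%
MRP = 11.10% − 3.27% = 7.83%
CAPM required = R_f + β·MRP = 3.27% + 0.77 × 7.83% = 9.2991%
α = realised − required = 7.3307% − 9.2991% = -1.97%

-1.97%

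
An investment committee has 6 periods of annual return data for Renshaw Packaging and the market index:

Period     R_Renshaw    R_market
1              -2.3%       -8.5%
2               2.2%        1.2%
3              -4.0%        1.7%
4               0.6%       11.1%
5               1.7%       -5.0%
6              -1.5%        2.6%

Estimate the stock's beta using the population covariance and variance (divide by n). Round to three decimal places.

0.049

Mean R_i = (-2.3 + 2.2 − 4.0 + 0.6 + 1.7 − 1.5) / 6 = -0.5500%
Mean R_m = (-8.5 + 1.2 + 1.7 + 11.1 − 5.0 + 2.6) / 6 = 0.5167%
Σ(R_i − R̄_i)(R_m − R̄_m) = 11.3550  ⇒  Cov = 11.3550 / 6 = 1.8925
Σ(R_m − R̄_m)² = 229.9483  ⇒  Var(R_m) = 229.9483 / 6 = 38.3247
β = Cov / Var(R_m) = 1.8925 / 38.3247 = 0.0494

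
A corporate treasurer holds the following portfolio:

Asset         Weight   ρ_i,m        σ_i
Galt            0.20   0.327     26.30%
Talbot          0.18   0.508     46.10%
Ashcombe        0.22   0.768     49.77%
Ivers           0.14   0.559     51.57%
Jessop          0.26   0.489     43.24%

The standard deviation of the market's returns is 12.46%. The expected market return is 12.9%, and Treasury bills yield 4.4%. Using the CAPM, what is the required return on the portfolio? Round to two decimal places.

β_Galt = 0.327 × 26.30% / 12.46% = 0.6902
β_Talbot = 0.508 × 46.10% / 12.46% = 1.8795
β_Ashcombe = 0.768 × 49.77% / 12.46% = 3.0677
β_Ivers = 0.559 × 51.57% / 12.46% = 2.3136
β_Jessop = 0.489 × 43.24% / 12.46% = 1.6970
β_P = Σ w_i β_i = 0.20×0.6902 + 0.18×1.8795 + 0.22×3.0677 + 0.14×2.3136 + 0.26×1.6970 = 1.9164
MRP = 12.9% − 4.4% = 8.50%
E(R_P) = R_f + β_P × MRP = 4.4% + 1.9164 × 8.5% = 20.69%

20.69%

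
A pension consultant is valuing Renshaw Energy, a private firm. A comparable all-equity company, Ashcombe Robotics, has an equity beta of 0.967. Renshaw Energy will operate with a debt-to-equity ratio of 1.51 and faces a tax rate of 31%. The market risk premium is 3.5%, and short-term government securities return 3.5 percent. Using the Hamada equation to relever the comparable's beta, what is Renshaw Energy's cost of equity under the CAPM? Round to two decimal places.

10.41%

β_L = β_U × [1 + (1 − t)(D/E)] = 0.967 × [1 + (1 − 0.31) × 1.51]
    = 0.967 × [1 + 0.69 × 1.51] = 0.967 × 2.0419 = 1.9745
E(R) = R_f + β_L × MRP = 3.5% + 1.9745 × 3.5% = 10.41%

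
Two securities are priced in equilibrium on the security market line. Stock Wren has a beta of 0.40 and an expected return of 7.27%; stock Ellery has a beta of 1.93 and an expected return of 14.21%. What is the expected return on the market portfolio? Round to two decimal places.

Both satisfy E(R) = R_f + β·MRP, so the slope of the SML is
MRP = (14.21% − 7.27%) / (1.93 − 0.40) = 6.94% / 1.53 = 4.5359%
R_f = E(R_Wren) − β_Wren·MRP = 7.27% − 0.40 × 4.5359% = 5.4556%
E(R_m) = R_f + MRP = 5.4556% + 4.5359% = 9.99%

9.99%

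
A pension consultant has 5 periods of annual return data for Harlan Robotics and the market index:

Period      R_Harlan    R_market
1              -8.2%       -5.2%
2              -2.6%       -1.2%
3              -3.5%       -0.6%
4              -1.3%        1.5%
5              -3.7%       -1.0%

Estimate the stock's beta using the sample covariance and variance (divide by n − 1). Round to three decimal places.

Mean R_i = (-8.2 − 2.6 − 3.5 − 1.3 − 3.7) / 5 = -3.8600%
Mean R_m = (-5.2 − 1.2 − 0.6 + 1.5 − 1.0) / 5 = -1.3000%
Σ(R_i − R̄_i)(R_m − R̄_m) = 24.5200  ⇒  Cov = 24.5200 / 4 = 6.1300
Σ(R_m − R̄_m)² = 23.6400  ⇒  Var(R_m) = 23.6400 / 4 = 5.9100
β = Cov / Var(R_m) = 6.1300 / 5.9100 = 1.0372

1.037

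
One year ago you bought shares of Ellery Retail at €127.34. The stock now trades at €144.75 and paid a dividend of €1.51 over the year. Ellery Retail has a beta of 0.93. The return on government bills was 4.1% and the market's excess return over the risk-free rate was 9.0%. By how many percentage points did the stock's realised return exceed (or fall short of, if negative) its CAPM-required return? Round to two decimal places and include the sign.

Realised HPR = (P1 + D1 − P0) / P0 = (144.75 + 1.51 − 127.34) / 127.34 = 18.92 / 127.34 = 14.8579%
CAPM required = R_f + β·MRP = 4.1% + 0.93 × 9.0% = 12.4700%
α = realised − required = 14.8579% − 12.4700% = +2.39%

+2.39%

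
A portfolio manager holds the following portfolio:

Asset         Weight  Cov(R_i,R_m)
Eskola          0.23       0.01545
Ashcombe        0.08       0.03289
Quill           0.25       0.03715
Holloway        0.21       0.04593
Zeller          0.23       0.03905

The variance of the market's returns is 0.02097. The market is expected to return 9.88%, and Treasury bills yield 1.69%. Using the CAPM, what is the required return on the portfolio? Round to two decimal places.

β_Eskola = 0.01545 / 0.02097 = 0.7368
β_Ashcombe = 0.03289 / 0.02097 = 1.5684
β_Quill = 0.03715 / 0.02097 = 1.7716
β_Holloway = 0.04593 / 0.02097 = 2.1903
β_Zeller = 0.03905 / 0.02097 = 1.8622
β_P = Σ w_i β_i = 0.23×0.7368 + 0.08×1.5684 + 0.25×1.7716 + 0.21×2.1903 + 0.23×1.8622 = 1.6261
MRP = 9.88% − 1.69% = 8.19%
E(R_P) = R_f + β_P × MRP = 1.69% + 1.6261 × 8.19% = 15.01%

15.01%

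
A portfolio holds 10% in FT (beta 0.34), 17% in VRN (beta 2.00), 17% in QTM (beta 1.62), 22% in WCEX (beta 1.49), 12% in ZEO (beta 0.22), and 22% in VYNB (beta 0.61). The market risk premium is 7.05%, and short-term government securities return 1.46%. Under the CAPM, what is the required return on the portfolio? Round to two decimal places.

β_P = Σ w_i β_i = 0.10×0.34 + 0.17×2.00 + 0.17×1.62 + 0.22×1.49 + 0.12×0.22 + 0.22×0.61 = 1.1378
E(R_P) = R_f + β_P × MRP = 1.46% + 1.1378 × 7.05% = 9.48%

9.48%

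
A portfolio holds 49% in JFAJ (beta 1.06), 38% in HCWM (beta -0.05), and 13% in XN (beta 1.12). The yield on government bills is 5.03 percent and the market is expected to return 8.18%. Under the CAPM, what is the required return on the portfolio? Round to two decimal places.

7.06%

β_P = Σ w_i β_i = 0.49×1.06 + 0.38×-0.05 + 0.13×1.12 = 0.6460
MRP = 8.18% − 5.03% = 3.15%
E(R_P) = R_f + β_P × MRP = 5.03% + 0.6460 × 3.15% = 7.06%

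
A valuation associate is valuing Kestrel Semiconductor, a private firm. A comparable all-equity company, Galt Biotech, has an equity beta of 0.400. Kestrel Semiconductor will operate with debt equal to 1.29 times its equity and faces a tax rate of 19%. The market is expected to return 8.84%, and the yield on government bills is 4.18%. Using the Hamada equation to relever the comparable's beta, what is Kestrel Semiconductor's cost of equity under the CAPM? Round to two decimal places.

β_L = β_U × [1 + (1 − t)(D/E)] = 0.400 × [1 + (1 − 0.19) × 1.29]
    = 0.400 × [1 + 0.81 × 1.29] = 0.400 × 2.0449 = 0.8180
MRP = 8.84% − 4.18% = 4.66%
E(R) = R_f + β_L × MRP = 4.18% + 0.8180 × 4.66% = 7.99%

7.99%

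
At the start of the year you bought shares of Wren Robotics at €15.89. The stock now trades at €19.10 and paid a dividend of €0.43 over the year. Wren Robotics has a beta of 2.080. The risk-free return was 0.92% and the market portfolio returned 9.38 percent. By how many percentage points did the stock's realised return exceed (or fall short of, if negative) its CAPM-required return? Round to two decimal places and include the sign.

+4.39%

Realised HPR = (P1 + D1 − P0) / P0 = (19.10 + 0.43 − 15.89) / 15.89 = 3.64 / 15.89 = 22.9075%
MRP = 9.38% − 0.92% = 8.46%
CAPM required = R_f + β·MRP = 0.92% + 2.080 × 8.46% = 18.51680%
α = realised − required = 22.9075% − 18.51680% = +4.39%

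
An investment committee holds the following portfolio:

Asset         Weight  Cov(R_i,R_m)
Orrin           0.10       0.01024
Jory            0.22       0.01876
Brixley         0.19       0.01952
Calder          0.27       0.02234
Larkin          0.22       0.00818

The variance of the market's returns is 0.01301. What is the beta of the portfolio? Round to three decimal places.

β_Orrin = 0.01024 / 0.01301 = 0.7871
β_Jory = 0.01876 / 0.01301 = 1.4420
β_Brixley = 0.01952 / 0.01301 = 1.5004
β_Calder = 0.02234 / 0.01301 = 1.7171
β_Larkin = 0.00818 / 0.01301 = 0.6287
β_P = Σ w_i β_i = 0.10×0.7871 + 0.22×1.4420 + 0.19×1.5004 + 0.27×1.7171 + 0.22×0.6287 = 1.2830

1.283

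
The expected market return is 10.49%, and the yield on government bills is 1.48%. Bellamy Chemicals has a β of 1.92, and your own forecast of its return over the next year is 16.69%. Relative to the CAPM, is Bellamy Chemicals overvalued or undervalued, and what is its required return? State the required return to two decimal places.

Overvalued; required return 18.78%

MRP = 10.49% − 1.48% = 9.01%
Required return = R_f + β·MRP = 1.48% + 1.92 × 9.01% = 18.78%
Forecast 16.69% < required 18.78% → the stock plots below the SML → overvalued.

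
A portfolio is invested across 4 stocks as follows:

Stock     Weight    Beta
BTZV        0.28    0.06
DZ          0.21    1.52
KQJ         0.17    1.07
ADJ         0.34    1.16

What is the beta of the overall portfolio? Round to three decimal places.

β_P = Σ w_i β_i = 0.28×0.06 + 0.21×1.52 + 0.17×1.07 + 0.34×1.16 = 0.9123

0.912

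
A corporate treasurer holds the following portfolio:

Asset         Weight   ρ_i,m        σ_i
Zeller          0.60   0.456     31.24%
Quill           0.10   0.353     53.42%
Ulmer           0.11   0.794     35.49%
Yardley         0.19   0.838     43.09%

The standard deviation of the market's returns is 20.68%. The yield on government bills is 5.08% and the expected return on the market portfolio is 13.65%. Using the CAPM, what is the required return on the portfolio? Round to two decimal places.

β_Zeller = 0.456 × 31.24% / 20.68% = 0.6889
β_Quill = 0.353 × 53.42% / 20.68% = 0.9119
β_Ulmer = 0.794 × 35.49% / 20.68% = 1.3626
β_Yardley = 0.838 × 43.09% / 20.68% = 1.7461
β_P = Σ w_i β_i = 0.60×0.6889 + 0.10×0.9119 + 0.11×1.3626 + 0.19×1.7461 = 0.9862
MRP = 13.65% − 5.08% = 8.57%
E(R_P) = R_f + β_P × MRP = 5.08% + 0.9862 × 8.57% = 13.53%

13.53%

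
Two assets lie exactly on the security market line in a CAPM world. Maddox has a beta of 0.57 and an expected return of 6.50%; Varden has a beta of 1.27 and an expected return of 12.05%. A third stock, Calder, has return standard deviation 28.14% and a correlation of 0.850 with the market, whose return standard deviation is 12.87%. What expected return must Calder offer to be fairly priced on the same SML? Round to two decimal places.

16.72%

MRP = (12.05% − 6.50%) / (1.27 − 0.57) = 7.9286%
R_f = 6.50% − 0.57 × 7.9286% = 1.9807%
β_Calder = ρ·σ_i/σ_m = 0.850 × 28.14 / 12.87 = 1.8585
E(R_Calder) = R_f + β × MRP = 1.9807% + 1.8585 × 7.9286% = 16.72%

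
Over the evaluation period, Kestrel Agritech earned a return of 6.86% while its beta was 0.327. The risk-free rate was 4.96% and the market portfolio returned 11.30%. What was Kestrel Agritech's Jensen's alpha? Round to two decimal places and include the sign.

-0.17%

Market excess return = 11.30% − 4.96% = 6.34%
CAPM benchmark = R_f + β(R_m − R_f) = 4.96% + 0.327 × 6.34% = 7.03318%
α = actual − benchmark = 6.86% − 7.03318% = -0.17%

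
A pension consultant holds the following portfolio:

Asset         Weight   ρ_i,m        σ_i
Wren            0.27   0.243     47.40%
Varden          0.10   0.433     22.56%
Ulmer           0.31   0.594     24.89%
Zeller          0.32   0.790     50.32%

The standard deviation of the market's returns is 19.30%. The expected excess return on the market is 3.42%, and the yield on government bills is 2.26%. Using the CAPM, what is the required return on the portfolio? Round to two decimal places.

β_Wren = 0.243 × 47.40% / 19.30% = 0.5968
β_Varden = 0.433 × 22.56% / 19.30% = 0.5061
β_Ulmer = 0.594 × 24.89% / 19.30% = 0.7660
β_Zeller = 0.790 × 50.32% / 19.30% = 2.0597
β_P = Σ w_i β_i = 0.27×0.5968 + 0.10×0.5061 + 0.31×0.7660 + 0.32×2.0597 = 1.1083
E(R_P) = R_f + β_P × MRP = 2.26% + 1.1083 × 3.42% = 6.05%

6.05%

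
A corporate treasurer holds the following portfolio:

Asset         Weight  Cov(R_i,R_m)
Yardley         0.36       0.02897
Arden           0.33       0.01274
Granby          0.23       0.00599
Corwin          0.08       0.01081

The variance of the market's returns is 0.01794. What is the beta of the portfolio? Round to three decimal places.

0.941

β_Yardley = 0.02897 / 0.01794 = 1.6148
β_Arden = 0.01274 / 0.01794 = 0.7101
β_Granby = 0.00599 / 0.01794 = 0.3339
β_Corwin = 0.01081 / 0.01794 = 0.6026
β_P = Σ w_i β_i = 0.36×1.6148 + 0.33×0.7101 + 0.23×0.3339 + 0.08×0.6026 = 0.9407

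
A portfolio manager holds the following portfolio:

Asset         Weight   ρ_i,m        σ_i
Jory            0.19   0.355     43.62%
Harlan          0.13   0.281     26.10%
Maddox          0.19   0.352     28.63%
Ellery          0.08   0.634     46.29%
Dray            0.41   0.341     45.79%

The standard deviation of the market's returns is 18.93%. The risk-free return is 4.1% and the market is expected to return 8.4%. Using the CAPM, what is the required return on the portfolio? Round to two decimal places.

7.41%

β_Jory = 0.355 × 43.62% / 18.93% = 0.8180
β_Harlan = 0.281 × 26.10% / 18.93% = 0.3874
β_Maddox = 0.352 × 28.63% / 18.93% = 0.5324
β_Ellery = 0.634 × 46.29% / 18.93% = 1.5503
β_Dray = 0.341 × 45.79% / 18.93% = 0.8248
β_P = Σ w_i β_i = 0.19×0.8180 + 0.13×0.3874 + 0.19×0.5324 + 0.08×1.5503 + 0.41×0.8248 = 0.7691
MRP = 8.4% − 4.1% = 4.30%
E(R_P) = R_f + β_P × MRP = 4.1% + 0.7691 × 4.3% = 7.41%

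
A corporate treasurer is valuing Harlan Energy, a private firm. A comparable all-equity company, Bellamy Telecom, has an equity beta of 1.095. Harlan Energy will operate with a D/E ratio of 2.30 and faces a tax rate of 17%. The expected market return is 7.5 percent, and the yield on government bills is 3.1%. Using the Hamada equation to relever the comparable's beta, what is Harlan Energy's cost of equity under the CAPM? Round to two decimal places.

β_L = β_U × [1 + (1 − t)(D/E)] = 1.095 × [1 + (1 − 0.17) × 2.30]
    = 1.095 × [1 + 0.83 × 2.30] = 1.095 × 2.9090 = 3.1854
MRP = 7.5% − 3.1% = 4.40%
E(R) = R_f + β_L × MRP = 3.1% + 3.1854 × 4.4% = 17.12%

17.12%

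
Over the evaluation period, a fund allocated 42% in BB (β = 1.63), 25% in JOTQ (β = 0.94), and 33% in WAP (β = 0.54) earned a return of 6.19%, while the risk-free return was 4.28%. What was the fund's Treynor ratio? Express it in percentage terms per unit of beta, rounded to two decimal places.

1.74%

β_P = 0.42×1.63 + 0.25×0.94 + 0.33×0.54 = 1.0978
Treynor = (R_P − R_f) / β_P = (6.19% − 4.28%) / 1.0978 = 1.91% / 1.0978 = 1.74%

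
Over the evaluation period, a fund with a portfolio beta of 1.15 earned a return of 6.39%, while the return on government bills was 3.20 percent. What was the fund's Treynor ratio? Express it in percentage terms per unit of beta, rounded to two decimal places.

Treynor = (R_P − R_f) / β_P = (6.39% − 3.20%) / 1.1500 = 3.19% / 1.1500 = 2.77%

2.77%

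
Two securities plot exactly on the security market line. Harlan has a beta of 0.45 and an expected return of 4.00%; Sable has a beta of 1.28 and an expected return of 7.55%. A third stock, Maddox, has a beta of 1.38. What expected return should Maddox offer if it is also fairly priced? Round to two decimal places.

7.98%

MRP (SML slope) = (7.55% − 4.00%) / (1.28 − 0.45) = 3.55% / 0.83 = 4.2771%
R_f (intercept) = 4.00% − 0.45 × 4.2771% = 2.0753%
E(R_Maddox) = R_f + β × MRP = 2.0753% + 1.38 × 4.2771% = 7.98%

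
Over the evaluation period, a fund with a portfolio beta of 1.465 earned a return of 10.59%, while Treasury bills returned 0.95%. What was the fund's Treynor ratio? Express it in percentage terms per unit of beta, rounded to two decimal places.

6.58%

Treynor = (R_P − R_f) / β_P = (10.59% − 0.95%) / 1.4650 = 9.64% / 1.4650 = 6.58%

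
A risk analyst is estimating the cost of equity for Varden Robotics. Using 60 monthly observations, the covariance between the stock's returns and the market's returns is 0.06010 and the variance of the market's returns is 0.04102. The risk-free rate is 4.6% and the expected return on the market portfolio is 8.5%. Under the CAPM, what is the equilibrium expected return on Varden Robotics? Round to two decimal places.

β = Cov(R_i, R_m) / Var(R_m) = 0.06010 / 0.04102 = 1.4651
MRP = 8.5% − 4.6% = 3.90%
E(R) = R_f + β × MRP = 4.6% + 1.4651 × 3.9% = 10.31%

10.31%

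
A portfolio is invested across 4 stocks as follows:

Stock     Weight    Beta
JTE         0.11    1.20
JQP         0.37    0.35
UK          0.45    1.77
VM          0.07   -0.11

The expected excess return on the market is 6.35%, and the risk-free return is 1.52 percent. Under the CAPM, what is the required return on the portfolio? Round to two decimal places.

8.19%

β_P = Σ w_i β_i = 0.11×1.20 + 0.37×0.35 + 0.45×1.77 + 0.07×-0.11 = 1.0503
E(R_P) = R_f + β_P × MRP = 1.52% + 1.0503 × 6.35% = 8.19%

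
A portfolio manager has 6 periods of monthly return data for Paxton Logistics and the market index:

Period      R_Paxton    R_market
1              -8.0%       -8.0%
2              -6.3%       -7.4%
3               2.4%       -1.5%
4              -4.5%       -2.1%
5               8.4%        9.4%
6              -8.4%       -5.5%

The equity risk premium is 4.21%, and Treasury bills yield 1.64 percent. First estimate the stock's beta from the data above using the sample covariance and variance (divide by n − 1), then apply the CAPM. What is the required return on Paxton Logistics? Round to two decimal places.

5.73%

Mean R_i = (-8.0 − 6.3 + 2.4 − 4.5 + 8.4 − 8.4) / 6 = -2.7333%
Mean R_m = (-8.0 − 7.4 − 1.5 − 2.1 + 9.4 − 5.5) / 6 = -2.5167%
Σ(R_i − R̄_i)(R_m − R̄_m) = 200.3567  ⇒  Cov = 200.3567 / 5 = 40.0713
Σ(R_m − R̄_m)² = 206.0283  ⇒  Var(R_m) = 206.0283 / 5 = 41.2057
β = Cov / Var(R_m) = 40.0713 / 41.2057 = 0.9725
E(R) = R_f + β × MRP = 1.64% + 0.9725 × 4.21% = 5.73%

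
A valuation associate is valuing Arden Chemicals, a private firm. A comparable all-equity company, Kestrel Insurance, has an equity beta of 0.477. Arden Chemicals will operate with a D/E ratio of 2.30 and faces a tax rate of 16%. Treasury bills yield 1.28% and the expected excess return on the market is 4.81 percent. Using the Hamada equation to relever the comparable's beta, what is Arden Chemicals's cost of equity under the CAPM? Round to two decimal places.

8.01%

β_L = β_U × [1 + (1 − t)(D/E)] = 0.477 × [1 + (1 − 0.16) × 2.30]
    = 0.477 × [1 + 0.84 × 2.30] = 0.477 × 2.9320 = 1.3986
E(R) = R_f + β_L × MRP = 1.28% + 1.3986 × 4.81% = 8.01%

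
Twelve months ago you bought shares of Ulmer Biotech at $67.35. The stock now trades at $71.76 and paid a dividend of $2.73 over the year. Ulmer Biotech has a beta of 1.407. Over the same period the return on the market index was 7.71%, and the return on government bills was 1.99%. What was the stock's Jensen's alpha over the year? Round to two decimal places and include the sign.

Realised HPR = (P1 + D1 − P0) / P0 = (71.76 + 2.73 − 67.35) / 67.35 = 7.14 / 67.35 = 10.6013%
MRP = 7.71% − 1.99% = 5.72%
CAPM required = R_f + β·MRP = 1.99% + 1.407 × 5.72% = 10.03804%
α = realised − required = 10.6013% − 10.03804% = +0.56%

+0.56%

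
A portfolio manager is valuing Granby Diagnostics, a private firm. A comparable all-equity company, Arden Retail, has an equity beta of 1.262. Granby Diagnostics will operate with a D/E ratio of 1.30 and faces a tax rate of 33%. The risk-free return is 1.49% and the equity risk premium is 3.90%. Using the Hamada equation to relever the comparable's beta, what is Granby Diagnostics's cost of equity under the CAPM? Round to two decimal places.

β_L = β_U × [1 + (1 − t)(D/E)] = 1.262 × [1 + (1 − 0.33) × 1.30]
    = 1.262 × [1 + 0.67 × 1.30] = 1.262 × 1.8710 = 2.3612
E(R) = R_f + β_L × MRP = 1.49% + 2.3612 × 3.90% = 10.70%

10.70%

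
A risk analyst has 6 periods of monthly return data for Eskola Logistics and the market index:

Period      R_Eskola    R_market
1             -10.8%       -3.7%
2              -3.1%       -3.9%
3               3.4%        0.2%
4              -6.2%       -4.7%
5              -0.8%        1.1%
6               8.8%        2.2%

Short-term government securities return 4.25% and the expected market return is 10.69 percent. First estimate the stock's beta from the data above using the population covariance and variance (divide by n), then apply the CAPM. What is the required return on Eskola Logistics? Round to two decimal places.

Mean R_i = (-10.8 − 3.1 + 3.4 − 6.2 − 0.8 + 8.8) / 6 = -1.4500%
Mean R_m = (-3.7 − 3.9 + 0.2 − 4.7 + 1.1 + 2.2) / 6 = -1.4667%
Σ(R_i − R̄_i)(R_m − R̄_m) = 87.5900  ⇒  Cov = 87.5900 / 6 = 14.5983
Σ(R_m − R̄_m)² = 44.1733  ⇒  Var(R_m) = 44.1733 / 6 = 7.3622
β = Cov / Var(R_m) = 14.5983 / 7.3622 = 1.9829
MRP = 10.69% − 4.25% = 6.44%
E(R) = R_f + β × MRP = 4.25% + 1.9829 × 6.44% = 17.02%

17.02%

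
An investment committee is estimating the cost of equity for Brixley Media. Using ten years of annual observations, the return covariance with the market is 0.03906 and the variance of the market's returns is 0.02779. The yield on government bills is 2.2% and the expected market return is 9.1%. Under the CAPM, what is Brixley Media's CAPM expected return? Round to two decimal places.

11.90%

β = Cov(R_i, R_m) / Var(R_m) = 0.03906 / 0.02779 = 1.4055
MRP = 9.1% − 2.2% = 6.90%
E(R) = R_f + β × MRP = 2.2% + 1.4055 × 6.9% = 11.90%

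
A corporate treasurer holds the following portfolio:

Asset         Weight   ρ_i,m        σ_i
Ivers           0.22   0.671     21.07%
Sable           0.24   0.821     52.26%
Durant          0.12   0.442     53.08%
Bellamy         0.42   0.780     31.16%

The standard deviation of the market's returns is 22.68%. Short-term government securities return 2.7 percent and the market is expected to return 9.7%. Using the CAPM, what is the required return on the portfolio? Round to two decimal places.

10.86%

β_Ivers = 0.671 × 21.07% / 22.68% = 0.6234
β_Sable = 0.821 × 52.26% / 22.68% = 1.8918
β_Durant = 0.442 × 53.08% / 22.68% = 1.0345
β_Bellamy = 0.780 × 31.16% / 22.68% = 1.0716
β_P = Σ w_i β_i = 0.22×0.6234 + 0.24×1.8918 + 0.12×1.0345 + 0.42×1.0716 = 1.1654
MRP = 9.7% − 2.7% = 7.00%
E(R_P) = R_f + β_P × MRP = 2.7% + 1.1654 × 7.0% = 10.86%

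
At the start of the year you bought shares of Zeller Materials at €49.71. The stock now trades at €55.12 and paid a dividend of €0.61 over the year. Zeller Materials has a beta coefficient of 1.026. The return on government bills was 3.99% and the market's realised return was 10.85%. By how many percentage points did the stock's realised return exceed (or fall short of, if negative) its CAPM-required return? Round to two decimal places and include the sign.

+1.08%

Realised HPR = (P1 + D1 − P0) / P0 = (55.12 + 0.61 − 49.71) / 49.71 = 6.02 / 49.71 = 12.1102%
MRP = 10.85% − 3.99% = 6.86%
CAPM required = R_f + β·MRP = 3.99% + 1.026 × 6.86% = 11.02836%
α = realised − required = 12.1102% − 11.02836% = +1.08%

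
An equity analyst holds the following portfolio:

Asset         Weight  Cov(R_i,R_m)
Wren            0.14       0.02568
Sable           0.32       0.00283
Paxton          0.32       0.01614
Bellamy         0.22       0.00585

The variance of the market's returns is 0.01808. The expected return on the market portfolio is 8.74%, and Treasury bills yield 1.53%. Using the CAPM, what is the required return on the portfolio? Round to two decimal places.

β_Wren = 0.02568 / 0.01808 = 1.4204
β_Sable = 0.00283 / 0.01808 = 0.1565
β_Paxton = 0.01614 / 0.01808 = 0.8927
β_Bellamy = 0.00585 / 0.01808 = 0.3236
β_P = Σ w_i β_i = 0.14×1.4204 + 0.32×0.1565 + 0.32×0.8927 + 0.22×0.3236 = 0.6058
MRP = 8.74% − 1.53% = 7.21%
E(R_P) = R_f + β_P × MRP = 1.53% + 0.6058 × 7.21% = 5.90%

5.90%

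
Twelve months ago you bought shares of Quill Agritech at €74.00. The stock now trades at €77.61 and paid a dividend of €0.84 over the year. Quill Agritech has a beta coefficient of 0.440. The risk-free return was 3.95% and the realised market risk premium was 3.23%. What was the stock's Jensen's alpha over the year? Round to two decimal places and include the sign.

Realised HPR = (P1 + D1 − P0) / P0 = (77.61 + 0.84 − 74.00) / 74.00 = 4.45 / 74.00 = 6.0135%
CAPM required = R_f + β·MRP = 3.95% + 0.440 × 3.23% = 5.37120%
α = realised − required = 6.0135% − 5.37120% = +0.64%

+0.64%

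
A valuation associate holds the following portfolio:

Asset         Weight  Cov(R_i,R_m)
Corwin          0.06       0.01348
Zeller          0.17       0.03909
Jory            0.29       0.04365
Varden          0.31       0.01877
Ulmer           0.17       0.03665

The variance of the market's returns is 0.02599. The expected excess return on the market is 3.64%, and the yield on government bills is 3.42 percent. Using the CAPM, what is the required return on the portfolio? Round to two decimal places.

β_Corwin = 0.01348 / 0.02599 = 0.5187
β_Zeller = 0.03909 / 0.02599 = 1.5040
β_Jory = 0.04365 / 0.02599 = 1.6795
β_Varden = 0.01877 / 0.02599 = 0.7222
β_Ulmer = 0.03665 / 0.02599 = 1.4102
β_P = Σ w_i β_i = 0.06×0.5187 + 0.17×1.5040 + 0.29×1.6795 + 0.31×0.7222 + 0.17×1.4102 = 1.2375
E(R_P) = R_f + β_P × MRP = 3.42% + 1.2375 × 3.64% = 7.92%

7.92%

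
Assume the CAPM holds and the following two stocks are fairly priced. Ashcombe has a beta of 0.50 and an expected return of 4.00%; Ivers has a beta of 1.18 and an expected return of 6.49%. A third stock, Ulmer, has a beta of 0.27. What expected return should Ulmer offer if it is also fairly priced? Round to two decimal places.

3.16%

MRP (SML slope) = (6.49% − 4.00%) / (1.18 − 0.50) = 2.49% / 0.68 = 3.6618%
R_f (intercept) = 4.00% − 0.50 × 3.6618% = 2.1691%
E(R_Ulmer) = R_f + β × MRP = 2.1691% + 0.27 × 3.6618% = 3.16%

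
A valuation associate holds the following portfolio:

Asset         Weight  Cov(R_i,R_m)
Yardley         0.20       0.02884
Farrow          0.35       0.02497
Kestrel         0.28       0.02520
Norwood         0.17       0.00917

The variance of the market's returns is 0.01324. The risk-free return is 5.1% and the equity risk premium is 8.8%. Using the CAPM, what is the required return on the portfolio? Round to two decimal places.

β_Yardley = 0.02884 / 0.01324 = 2.1782
β_Farrow = 0.02497 / 0.01324 = 1.8860
β_Kestrel = 0.02520 / 0.01324 = 1.9033
β_Norwood = 0.00917 / 0.01324 = 0.6926
β_P = Σ w_i β_i = 0.20×2.1782 + 0.35×1.8860 + 0.28×1.9033 + 0.17×0.6926 = 1.7464
E(R_P) = R_f + β_P × MRP = 5.1% + 1.7464 × 8.8% = 20.47%

20.47%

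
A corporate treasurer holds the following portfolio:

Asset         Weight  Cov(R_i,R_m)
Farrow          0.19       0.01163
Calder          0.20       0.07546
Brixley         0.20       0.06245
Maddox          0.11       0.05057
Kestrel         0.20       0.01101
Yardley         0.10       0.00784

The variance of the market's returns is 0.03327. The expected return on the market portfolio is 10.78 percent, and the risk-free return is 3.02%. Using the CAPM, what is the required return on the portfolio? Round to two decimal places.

11.96%

β_Farrow = 0.01163 / 0.03327 = 0.3496
β_Calder = 0.07546 / 0.03327 = 2.2681
β_Brixley = 0.06245 / 0.03327 = 1.8771
β_Maddox = 0.05057 / 0.03327 = 1.5200
β_Kestrel = 0.01101 / 0.03327 = 0.3309
β_Yardley = 0.00784 / 0.03327 = 0.2356
β_P = Σ w_i β_i = 0.19×0.3496 + 0.20×2.2681 + 0.20×1.8771 + 0.11×1.5200 + 0.20×0.3309 + 0.10×0.2356 = 1.1524
MRP = 10.78% − 3.02% = 7.76%
E(R_P) = R_f + β_P × MRP = 3.02% + 1.1524 × 7.76% = 11.96%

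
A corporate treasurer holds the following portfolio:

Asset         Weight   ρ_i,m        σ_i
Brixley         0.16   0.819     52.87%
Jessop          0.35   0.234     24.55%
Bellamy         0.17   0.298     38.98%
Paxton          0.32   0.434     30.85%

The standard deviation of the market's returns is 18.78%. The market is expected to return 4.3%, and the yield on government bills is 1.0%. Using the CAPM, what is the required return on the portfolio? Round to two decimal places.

β_Brixley = 0.819 × 52.87% / 18.78% = 2.3057
β_Jessop = 0.234 × 24.55% / 18.78% = 0.3059
β_Bellamy = 0.298 × 38.98% / 18.78% = 0.6185
β_Paxton = 0.434 × 30.85% / 18.78% = 0.7129
β_P = Σ w_i β_i = 0.16×2.3057 + 0.35×0.3059 + 0.17×0.6185 + 0.32×0.7129 = 0.8093
MRP = 4.3% − 1.0% = 3.30%
E(R_P) = R_f + β_P × MRP = 1.0% + 0.8093 × 3.3% = 3.67%

3.67%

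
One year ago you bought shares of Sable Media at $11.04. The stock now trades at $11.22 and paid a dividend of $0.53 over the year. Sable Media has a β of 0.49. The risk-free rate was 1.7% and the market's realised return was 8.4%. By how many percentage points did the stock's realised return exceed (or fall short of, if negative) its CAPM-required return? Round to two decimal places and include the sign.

+1.45%

Realised HPR = (P1 + D1 − P0) / P0 = (11.22 + 0.53 − 11.04) / 11.04 = 0.71 / 11.04 = 6.4312%
MRP = 8.4% − 1.7% = 6.70%
CAPM required = R_f + β·MRP = 1.7% + 0.49 × 6.7% = 4.9830%
α = realised − required = 6.4312% − 4.9830% = +1.45%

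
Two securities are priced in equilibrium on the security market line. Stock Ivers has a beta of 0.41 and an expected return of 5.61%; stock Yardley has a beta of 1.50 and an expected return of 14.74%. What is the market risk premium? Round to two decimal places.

8.38%

Both satisfy E(R) = R_f + β·MRP, so the slope of the SML is
MRP = (14.74% − 5.61%) / (1.50 − 0.41) = 9.13% / 1.09 = 8.3761%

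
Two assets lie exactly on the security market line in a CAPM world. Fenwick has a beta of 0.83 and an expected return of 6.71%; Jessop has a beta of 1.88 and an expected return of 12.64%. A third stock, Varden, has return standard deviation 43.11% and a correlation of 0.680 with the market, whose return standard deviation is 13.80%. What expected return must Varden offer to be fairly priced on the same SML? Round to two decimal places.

14.02%

MRP = (12.64% − 6.71%) / (1.88 − 0.83) = 5.6476%
R_f = 6.71% − 0.83 × 5.6476% = 2.0225%
β_Varden = ρ·σ_i/σ_m = 0.680 × 43.11 / 13.80 = 2.1243
E(R_Varden) = R_f + β × MRP = 2.0225% + 2.1243 × 5.6476% = 14.02%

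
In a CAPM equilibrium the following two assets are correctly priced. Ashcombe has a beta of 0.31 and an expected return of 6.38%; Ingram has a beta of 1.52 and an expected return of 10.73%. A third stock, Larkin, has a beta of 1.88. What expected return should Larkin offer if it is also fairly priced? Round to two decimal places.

MRP (SML slope) = (10.73% − 6.38%) / (1.52 − 0.31) = 4.35% / 1.21 = 3.5950%
R_f (intercept) = 6.38% − 0.31 × 3.5950% = 5.2656%
E(R_Larkin) = R_f + β × MRP = 5.2656% + 1.88 × 3.5950% = 12.02%

12.02%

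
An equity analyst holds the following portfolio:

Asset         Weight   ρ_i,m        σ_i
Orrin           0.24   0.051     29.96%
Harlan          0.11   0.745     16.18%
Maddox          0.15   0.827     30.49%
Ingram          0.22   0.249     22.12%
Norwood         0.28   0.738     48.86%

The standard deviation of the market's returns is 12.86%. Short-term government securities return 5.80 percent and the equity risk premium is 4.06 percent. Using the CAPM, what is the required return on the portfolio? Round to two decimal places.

β_Orrin = 0.051 × 29.96% / 12.86% = 0.1188
β_Harlan = 0.745 × 16.18% / 12.86% = 0.9373
β_Maddox = 0.827 × 30.49% / 12.86% = 1.9607
β_Ingram = 0.249 × 22.12% / 12.86% = 0.4283
β_Norwood = 0.738 × 48.86% / 12.86% = 2.8039
β_P = Σ w_i β_i = 0.24×0.1188 + 0.11×0.9373 + 0.15×1.9607 + 0.22×0.4283 + 0.28×2.8039 = 1.3050
E(R_P) = R_f + β_P × MRP = 5.80% + 1.3050 × 4.06% = 11.10%

11.10%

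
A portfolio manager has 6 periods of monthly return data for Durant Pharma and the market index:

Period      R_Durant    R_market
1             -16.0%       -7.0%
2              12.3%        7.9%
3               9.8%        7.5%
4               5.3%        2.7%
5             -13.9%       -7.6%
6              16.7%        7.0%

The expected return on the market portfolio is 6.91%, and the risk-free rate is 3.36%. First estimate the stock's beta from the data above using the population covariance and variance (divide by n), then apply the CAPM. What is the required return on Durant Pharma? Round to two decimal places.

Mean R_i = (-16.0 + 12.3 + 9.8 + 5.3 − 13.9 + 16.7) / 6 = 2.3667%
Mean R_m = (-7.0 + 7.9 + 7.5 + 2.7 − 7.6 + 7.0) / 6 = 1.7500%
Σ(R_i − R̄_i)(R_m − R̄_m) = 494.6700  ⇒  Cov = 494.6700 / 6 = 82.4450
Σ(R_m − R̄_m)² = 263.3350  ⇒  Var(R_m) = 263.3350 / 6 = 43.8892
β = Cov / Var(R_m) = 82.4450 / 43.8892 = 1.8785
MRP = 6.91% − 3.36% = 3.55%
E(R) = R_f + β × MRP = 3.36% + 1.8785 × 3.55% = 10.03%

10.03%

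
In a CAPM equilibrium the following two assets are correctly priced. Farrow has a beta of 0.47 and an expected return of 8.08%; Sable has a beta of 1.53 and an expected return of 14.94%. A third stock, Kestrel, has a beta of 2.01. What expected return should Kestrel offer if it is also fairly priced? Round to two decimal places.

18.05%

MRP (SML slope) = (14.94% − 8.08%) / (1.53 − 0.47) = 6.86% / 1.06 = 6.4717%
R_f (intercept) = 8.08% − 0.47 × 6.4717% = 5.0383%
E(R_Kestrel) = R_f + β × MRP = 5.0383% + 2.01 × 6.4717% = 18.05%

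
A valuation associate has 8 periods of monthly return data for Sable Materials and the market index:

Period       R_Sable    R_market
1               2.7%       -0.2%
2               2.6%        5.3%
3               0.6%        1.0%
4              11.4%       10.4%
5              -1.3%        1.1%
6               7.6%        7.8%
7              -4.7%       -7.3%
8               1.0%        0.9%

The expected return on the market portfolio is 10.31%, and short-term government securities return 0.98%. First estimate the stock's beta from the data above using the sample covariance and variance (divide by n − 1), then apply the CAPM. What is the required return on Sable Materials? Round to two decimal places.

Mean R_i = (2.7 + 2.6 + 0.6 + 11.4 − 1.3 + 7.6 − 4.7 + 1.0) / 8 = 2.4875%
Mean R_m = (-0.2 + 5.3 + 1.0 + 10.4 + 1.1 + 7.8 − 7.3 + 0.9) / 8 = 2.3750%
Σ(R_i − R̄_i)(R_m − R̄_m) = 178.1975  ⇒  Cov = 178.1975 / 7 = 25.4568
Σ(R_m − R̄_m)² = 208.3150  ⇒  Var(R_m) = 208.3150 / 7 = 29.7593
β = Cov / Var(R_m) = 25.4568 / 29.7593 = 0.8554
MRP = 10.31% − 0.98% = 9.33%
E(R) = R_f + β × MRP = 0.98% + 0.8554 × 9.33% = 8.96%

8.96%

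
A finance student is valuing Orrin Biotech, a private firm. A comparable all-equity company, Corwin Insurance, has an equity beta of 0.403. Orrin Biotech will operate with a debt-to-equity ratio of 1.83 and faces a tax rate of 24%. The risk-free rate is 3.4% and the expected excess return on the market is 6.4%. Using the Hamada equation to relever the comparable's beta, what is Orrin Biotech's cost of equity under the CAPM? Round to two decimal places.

9.57%

β_L = β_U × [1 + (1 − t)(D/E)] = 0.403 × [1 + (1 − 0.24) × 1.83]
    = 0.403 × [1 + 0.76 × 1.83] = 0.403 × 2.3908 = 0.9635
E(R) = R_f + β_L × MRP = 3.4% + 0.9635 × 6.4% = 9.57%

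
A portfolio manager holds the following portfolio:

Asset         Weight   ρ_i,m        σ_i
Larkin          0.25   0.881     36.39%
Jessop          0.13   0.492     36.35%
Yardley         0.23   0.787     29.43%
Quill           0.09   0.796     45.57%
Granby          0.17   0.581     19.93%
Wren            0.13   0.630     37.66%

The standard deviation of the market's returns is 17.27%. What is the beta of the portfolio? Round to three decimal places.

β_Larkin = 0.881 × 36.39% / 17.27% = 1.8564
β_Jessop = 0.492 × 36.35% / 17.27% = 1.0356
β_Yardley = 0.787 × 29.43% / 17.27% = 1.3411
β_Quill = 0.796 × 45.57% / 17.27% = 2.1004
β_Granby = 0.581 × 19.93% / 17.27% = 0.6705
β_Wren = 0.630 × 37.66% / 17.27% = 1.3738
β_P = Σ w_i β_i = 0.25×1.8564 + 0.13×1.0356 + 0.23×1.3411 + 0.09×2.1004 + 0.17×0.6705 + 0.13×1.3738 = 1.3888

1.389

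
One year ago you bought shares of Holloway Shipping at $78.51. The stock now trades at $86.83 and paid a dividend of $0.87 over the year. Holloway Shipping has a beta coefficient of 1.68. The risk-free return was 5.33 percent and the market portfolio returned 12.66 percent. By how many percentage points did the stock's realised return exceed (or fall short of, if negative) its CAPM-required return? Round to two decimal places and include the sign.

Realised HPR = (P1 + D1 − P0) / P0 = (86.83 + 0.87 − 78.51) / 78.51 = 9.19 / 78.51 = 11.7055%
MRP = 12.66% − 5.33% = 7.33%
CAPM required = R_f + β·MRP = 5.33% + 1.68 × 7.33% = 17.6444%
α = realised − required = 11.7055% − 17.6444% = -5.94%

-5.94%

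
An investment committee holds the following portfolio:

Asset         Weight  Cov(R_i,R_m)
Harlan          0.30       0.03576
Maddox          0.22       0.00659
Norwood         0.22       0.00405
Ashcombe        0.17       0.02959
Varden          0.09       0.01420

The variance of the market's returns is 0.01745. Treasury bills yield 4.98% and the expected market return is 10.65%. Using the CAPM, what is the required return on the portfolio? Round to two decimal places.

β_Harlan = 0.03576 / 0.01745 = 2.0493
β_Maddox = 0.00659 / 0.01745 = 0.3777
β_Norwood = 0.00405 / 0.01745 = 0.2321
β_Ashcombe = 0.02959 / 0.01745 = 1.6957
β_Varden = 0.01420 / 0.01745 = 0.8138
β_P = Σ w_i β_i = 0.30×2.0493 + 0.22×0.3777 + 0.22×0.2321 + 0.17×1.6957 + 0.09×0.8138 = 1.1105
MRP = 10.65% − 4.98% = 5.67%
E(R_P) = R_f + β_P × MRP = 4.98% + 1.1105 × 5.67% = 11.28%

11.28%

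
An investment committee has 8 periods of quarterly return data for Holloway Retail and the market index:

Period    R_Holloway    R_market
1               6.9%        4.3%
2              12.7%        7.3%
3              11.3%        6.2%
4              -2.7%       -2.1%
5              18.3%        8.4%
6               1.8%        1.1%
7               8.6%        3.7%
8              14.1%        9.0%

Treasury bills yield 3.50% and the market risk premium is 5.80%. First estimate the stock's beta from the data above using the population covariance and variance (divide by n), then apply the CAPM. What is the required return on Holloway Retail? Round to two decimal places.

Mean R_i = (6.9 + 12.7 + 11.3 − 2.7 + 18.3 + 1.8 + 8.6 + 14.1) / 8 = 8.8750%
Mean R_m = (4.3 + 7.3 + 6.2 − 2.1 + 8.4 + 1.1 + 3.7 + 9.0) / 8 = 4.7375%
Σ(R_i − R̄_i)(R_m − R̄_m) = 176.1675  ⇒  Cov = 176.1675 / 8 = 22.0209
Σ(R_m − R̄_m)² = 101.5388  ⇒  Var(R_m) = 101.5388 / 8 = 12.6924
β = Cov / Var(R_m) = 22.0209 / 12.6924 = 1.7350
E(R) = R_f + β × MRP = 3.50% + 1.7350 × 5.80% = 13.56%

13.56%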